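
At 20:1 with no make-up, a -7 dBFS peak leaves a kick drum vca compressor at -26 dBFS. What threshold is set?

Gain reduction = -7 − (-26) = 19 dB; output overshoot = GR / (R − 1) = 19 / 19 = 1 dB.
Threshold = output − output overshoot = -26 − 1 = -27 dBFS.

-27 dBFS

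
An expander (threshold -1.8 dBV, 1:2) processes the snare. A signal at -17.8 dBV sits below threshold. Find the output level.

-33.8 dBV

Undershoot = (-1.8) − (-17.8) = 16 dB.
At 1:2, that expands to 32 dB under threshold.
Output = -1.8 − 32 = -33.8 dBV.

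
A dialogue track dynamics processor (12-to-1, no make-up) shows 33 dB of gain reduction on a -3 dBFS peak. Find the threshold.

-39 dBFS

Let T be the threshold. Output overshoot = (input overshoot)/R, so -36 − T = (-3 − T)/12.
12·(-36 − T) = -3 − T → 11·T = -432 − (-3) = -429.
T = -429/11 = -39 dBFS.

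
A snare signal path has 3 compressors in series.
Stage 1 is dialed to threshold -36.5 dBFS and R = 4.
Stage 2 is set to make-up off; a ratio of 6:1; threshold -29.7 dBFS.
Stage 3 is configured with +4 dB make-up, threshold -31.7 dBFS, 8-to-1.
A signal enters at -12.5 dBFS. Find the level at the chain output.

-27.55 dBFS

Stage 1: -12.5 dBFS is 24 dB over -36.5 dBFS; at 4:1 that becomes 6 dB over, giving -30.5 dBFS.
Stage 2: -30.5 dBFS ≤ -29.7 dBFS, so stage 2 doesn't engage; output -30.5 dBFS.
Stage 3: -30.5 dBFS is 1.2 dB over -31.7 dBFS; at 8:1 that becomes 0.15 dB over, giving -31.55 dBFS; +4 dB make-up → -27.55 dBFS.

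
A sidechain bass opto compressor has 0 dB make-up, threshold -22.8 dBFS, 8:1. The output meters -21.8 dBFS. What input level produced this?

The compressed level sits -21.8 − (-22.8) = 1 dB over threshold.
Input overshoot = R × output overshoot = 8 dB → input = -22.8 + 8 = -14.8 dBFS.

-14.8 dBFS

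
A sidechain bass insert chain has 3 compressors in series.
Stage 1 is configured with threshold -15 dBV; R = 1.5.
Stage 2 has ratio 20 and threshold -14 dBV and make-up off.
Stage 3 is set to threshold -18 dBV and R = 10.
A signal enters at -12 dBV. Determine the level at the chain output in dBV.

Stage 1: overshoot 3 dB → 3/1.5 = 2 dB → -13 dBV.
Stage 2: -13 dBV is 1 dB over -14 dBV; at 20:1 that becomes 0.05 dB over, giving -13.95 dBV.
Stage 3: -13.95 dBV is 4.05 dB over -18 dBV; at 10:1 that becomes 0.405 dB over, giving -17.595 dBV.

-17.595 dBV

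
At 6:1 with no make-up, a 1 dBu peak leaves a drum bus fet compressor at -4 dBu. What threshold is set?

Input is 6 dB above T (since output overshoot × R = input overshoot: (-4 − T)·6 = 1 − T gives T = -5 dBu).
Check: -5 + (1 − (-5))/6 = -5 + 1 = -4 dBu. ✓

-5 dBu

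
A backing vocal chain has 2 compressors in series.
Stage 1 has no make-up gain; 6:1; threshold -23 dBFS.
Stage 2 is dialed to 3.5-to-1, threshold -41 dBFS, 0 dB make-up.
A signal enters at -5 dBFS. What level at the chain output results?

-35 dBFS

Stage 1: 18 dB above -23 dBFS, reduced 6:1 to 3 dB above → -20 dBFS.
Stage 2: -20 dBFS is 21 dB over -41 dBFS; at 3.5:1 that becomes 6 dB over, giving -35 dBFS.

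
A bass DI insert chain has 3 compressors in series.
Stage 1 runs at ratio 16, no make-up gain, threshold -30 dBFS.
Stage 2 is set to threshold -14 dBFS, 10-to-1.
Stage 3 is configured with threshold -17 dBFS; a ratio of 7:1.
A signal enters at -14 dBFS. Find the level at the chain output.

Stage 1: 16 dB above -30 dBFS, reduced 16:1 to 1 dB above → -29 dBFS.
Stage 2: -29 dBFS ≤ -14 dBFS, so stage 2 doesn't engage; output -29 dBFS.
Stage 3: -29 dBFS ≤ -17 dBFS, so stage 3 doesn't engage; output -29 dBFS.

-29 dBFS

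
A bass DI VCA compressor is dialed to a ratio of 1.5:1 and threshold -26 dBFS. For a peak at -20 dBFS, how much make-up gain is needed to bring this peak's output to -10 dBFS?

Without make-up, output = threshold + overshoot/1.5 = -26 + 4 = -22 dBFS.
Gap to target: 12 dB.

12 dB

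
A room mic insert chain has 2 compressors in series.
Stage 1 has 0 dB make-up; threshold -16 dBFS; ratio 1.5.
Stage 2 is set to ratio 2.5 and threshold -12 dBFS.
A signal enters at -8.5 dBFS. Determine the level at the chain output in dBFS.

-11.6 dBFS

Stage 1: -8.5 dBFS is 7.5 dB over -16 dBFS; at 1.5:1 that becomes 5 dB over, giving -11 dBFS.
Stage 2: overshoot 1 dB → 1/2.5 = 0.4 dB → -11.6 dBFS.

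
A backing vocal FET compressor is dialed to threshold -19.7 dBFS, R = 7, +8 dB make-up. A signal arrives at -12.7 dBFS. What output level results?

-10.7 dBFS

Overshoot: -12.7 − (-19.7) = 7 dB.
7:1 compression reduces that to 7/7 = 1 dB over.
So the level is -19.7 + 1 = -18.7 dBFS; make-up adds 8 dB, giving -10.7 dBFS.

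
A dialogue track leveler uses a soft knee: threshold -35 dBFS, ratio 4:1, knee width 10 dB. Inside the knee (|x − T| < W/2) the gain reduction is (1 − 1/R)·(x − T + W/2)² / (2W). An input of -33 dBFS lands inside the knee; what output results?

-34.8375 dBFS

x − T + W/2 = -33 − (-35) + 5 = 7.
GR = (1 − 1/4) × 7² / 20 = 0.75 × 49 / 20 = 1.8375 dB.
Output = -33 − 1.8375 = -34.8375 dBFS.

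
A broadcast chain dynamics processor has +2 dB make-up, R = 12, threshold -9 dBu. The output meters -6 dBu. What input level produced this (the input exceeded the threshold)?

Stripping the +2 dB make-up gives -8 dBu at the gain stage.
That's 1 dB above the -9 dBu threshold.
Input overshoot = R × output overshoot = 12 dB → input = -9 + 12 = 3 dBu.

3 dBu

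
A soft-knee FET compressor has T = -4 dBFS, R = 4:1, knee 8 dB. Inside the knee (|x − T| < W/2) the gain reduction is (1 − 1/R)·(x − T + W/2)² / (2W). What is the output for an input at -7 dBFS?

-7.046875 dBFS

x − T + W/2 = -7 − (-4) + 4 = 1.
GR = (1 − 1/4) × 1² / 16 = 0.75 × 1 / 16 = 0.046875 dB.
Output = -7 − 0.046875 = -7.046875 dBFS.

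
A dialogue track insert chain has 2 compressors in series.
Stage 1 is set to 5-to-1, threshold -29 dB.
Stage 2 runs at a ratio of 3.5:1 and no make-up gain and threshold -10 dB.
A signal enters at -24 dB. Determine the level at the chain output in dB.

-28 dB

Stage 1: -24 dB is 5 dB over -29 dB; at 5:1 that becomes 1 dB over, giving -28 dB.
Stage 2: -28 dB ≤ -10 dB, so stage 2 doesn't engage; output -28 dB.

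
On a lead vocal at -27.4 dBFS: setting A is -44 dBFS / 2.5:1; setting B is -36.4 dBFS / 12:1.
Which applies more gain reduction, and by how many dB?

A: 16.6 dB over, compressed to 6.64 dB over, so 9.96 dB of GR.
B: 9 dB over, compressed to 0.75 dB over, so 8.25 dB of GR.
A applies 1.71 dB more gain reduction.

A, by 1.71 dB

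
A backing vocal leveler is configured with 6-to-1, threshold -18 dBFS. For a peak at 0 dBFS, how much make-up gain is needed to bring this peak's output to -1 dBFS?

14 dB

Overshoot 18 dB → 18/6 = 3 dB after compression, so the compressed level is -18 + 3 = -15 dBFS.
Make-up = target − compressed = -1 − (-15) = 14 dB.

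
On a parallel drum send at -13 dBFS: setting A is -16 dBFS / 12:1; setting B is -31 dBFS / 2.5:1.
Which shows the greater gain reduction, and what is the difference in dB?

A: overshoot 3 dB → output overshoot 0.25 dB → GR 2.75 dB.
B: overshoot 18 dB → output overshoot 7.2 dB → GR 10.8 dB.
Difference: 8.05 dB in favour of B.

B, by 8.05 dB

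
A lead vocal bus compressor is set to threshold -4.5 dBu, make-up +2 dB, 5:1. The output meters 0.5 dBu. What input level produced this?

Stripping the +2 dB make-up gives -1.5 dBu at the gain stage.
The compressed level sits -1.5 − (-4.5) = 3 dB over threshold.
Undo the ratio: input overshoot = 3 × 5 = 15 dB, giving input = 10.5 dBu.

10.5 dBu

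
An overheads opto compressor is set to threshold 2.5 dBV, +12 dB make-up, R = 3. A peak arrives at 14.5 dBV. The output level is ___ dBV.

The input is 12 dB above the 2.5 dBV threshold.
3:1 compression reduces that to 12/3 = 4 dB over.
Output = 2.5 + 4 = 6.5 dBV; make-up adds 12 dB, giving 18.5 dBV.

18.5 dBV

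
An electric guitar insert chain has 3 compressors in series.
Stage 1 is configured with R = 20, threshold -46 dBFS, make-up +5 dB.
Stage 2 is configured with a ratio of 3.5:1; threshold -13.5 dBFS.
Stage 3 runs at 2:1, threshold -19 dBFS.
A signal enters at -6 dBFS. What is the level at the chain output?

-39 dBFS

Stage 1: 40 dB above -46 dBFS, reduced 20:1 to 2 dB above → -44 dBFS; +5 dB make-up → -39 dBFS.
Stage 2: below threshold (-39 ≤ -13.5); passes unchanged; output -39 dBFS.
Stage 3: below threshold (-39 ≤ -19); passes unchanged; output -39 dBFS.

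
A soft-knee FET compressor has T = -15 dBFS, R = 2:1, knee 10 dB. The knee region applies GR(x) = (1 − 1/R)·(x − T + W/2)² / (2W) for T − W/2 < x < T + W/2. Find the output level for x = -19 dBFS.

-19.025 dBFS

x − T + W/2 = -19 − (-15) + 5 = 1.
GR = (1 − 1/2) × 1² / 20 = 0.5 × 1 / 20 = 0.025 dB.
Output = -19 − 0.025 = -19.025 dBFS.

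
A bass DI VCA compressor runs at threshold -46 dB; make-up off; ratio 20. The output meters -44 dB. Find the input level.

-6 dB

That's 2 dB above the -46 dB threshold.
Input overshoot = R × output overshoot = 40 dB → input = -46 + 40 = -6 dB.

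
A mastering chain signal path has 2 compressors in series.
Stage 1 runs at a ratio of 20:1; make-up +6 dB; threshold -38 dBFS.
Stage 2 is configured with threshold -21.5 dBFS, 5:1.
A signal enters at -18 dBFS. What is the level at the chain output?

Stage 1: 20 dB above -38 dBFS, reduced 20:1 to 1 dB above → -37 dBFS; +6 dB make-up → -31 dBFS.
Stage 2: -31 dBFS ≤ -21.5 dBFS, so stage 2 doesn't engage; output -31 dBFS.

-31 dBFS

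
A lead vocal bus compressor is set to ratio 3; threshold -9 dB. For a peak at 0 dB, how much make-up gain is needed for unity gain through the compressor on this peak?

6 dB

Without make-up, output = threshold + overshoot/3 = -9 + 3 = -6 dB.
Gap to target: 6 dB.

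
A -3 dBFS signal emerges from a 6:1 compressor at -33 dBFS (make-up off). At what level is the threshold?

-39 dBFS

Let T be the threshold. Output overshoot = (input overshoot)/R, so -33 − T = (-3 − T)/6.
6·(-33 − T) = -3 − T → 5·T = -198 − (-3) = -195.
T = -195/5 = -39 dBFS.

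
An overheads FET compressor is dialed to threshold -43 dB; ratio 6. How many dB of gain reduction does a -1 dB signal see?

35 dB

Overshoot = -1 − (-43) = 42 dB.
At 6:1, output sits 42/6 = 7 dB above threshold.
So the signal is attenuated by 42 − 7 = 35 dB.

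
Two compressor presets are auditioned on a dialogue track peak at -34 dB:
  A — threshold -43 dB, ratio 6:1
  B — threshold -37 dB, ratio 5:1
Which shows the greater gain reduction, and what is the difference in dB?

A: GR = 9 − 9/6 = 7.5 dB.
B: GR = 3 − 3/5 = 2.4 dB.
Difference: 5.1 dB in favour of A.

A, by 5.1 dB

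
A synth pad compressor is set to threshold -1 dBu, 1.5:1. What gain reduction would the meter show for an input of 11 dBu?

The signal is 12 dB above threshold.
After 1.5:1 compression the overshoot becomes 12/1.5 = 8 dB.
GR = overshoot in − overshoot out = 12 − 8 = 4 dB.

4 dB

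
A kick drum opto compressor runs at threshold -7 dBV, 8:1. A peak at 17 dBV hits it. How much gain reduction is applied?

17 dBV exceeds the threshold by 24 dB.
After 8:1 compression the overshoot becomes 24/8 = 3 dB.
Gain reduction = 24 − 3 = 21 dB.

21 dB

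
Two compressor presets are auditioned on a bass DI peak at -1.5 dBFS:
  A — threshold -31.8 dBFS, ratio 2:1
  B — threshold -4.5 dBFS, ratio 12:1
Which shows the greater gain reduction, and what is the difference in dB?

A: GR = 30.3 − 30.3/2 = 15.15 dB.
B: GR = 3 − 3/12 = 2.75 dB.
A applies 12.4 dB more gain reduction.

A, by 12.4 dB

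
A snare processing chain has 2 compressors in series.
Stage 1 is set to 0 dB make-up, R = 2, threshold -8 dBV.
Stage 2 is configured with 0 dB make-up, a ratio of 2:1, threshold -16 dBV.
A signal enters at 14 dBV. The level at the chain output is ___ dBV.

Stage 1: 22 dB above -8 dBV, reduced 2:1 to 11 dB above → 3 dBV.
Stage 2: 3 dBV is 19 dB over -16 dBV; at 2:1 that becomes 9.5 dB over, giving -6.5 dBV.

-6.5 dBV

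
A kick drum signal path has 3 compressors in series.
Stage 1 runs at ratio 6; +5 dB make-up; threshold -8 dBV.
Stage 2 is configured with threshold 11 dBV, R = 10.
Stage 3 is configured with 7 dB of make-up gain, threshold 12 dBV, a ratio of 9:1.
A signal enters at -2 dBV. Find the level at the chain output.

5 dBV

Stage 1: overshoot 6 dB → 6/6 = 1 dB → -7 dBV; +5 dB make-up → -2 dBV.
Stage 2: -2 dBV ≤ 11 dBV, so stage 2 doesn't engage; output -2 dBV.
Stage 3: -2 dBV is at or below the 12 dBV threshold — no compression; make-up brings it to 5 dBV.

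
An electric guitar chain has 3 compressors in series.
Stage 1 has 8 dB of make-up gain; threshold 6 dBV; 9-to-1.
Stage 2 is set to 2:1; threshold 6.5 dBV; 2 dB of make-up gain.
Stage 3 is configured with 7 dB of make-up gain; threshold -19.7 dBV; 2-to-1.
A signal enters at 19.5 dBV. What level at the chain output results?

3.65 dBV

Stage 1: 19.5 dBV is 13.5 dB over 6 dBV; at 9:1 that becomes 1.5 dB over, giving 7.5 dBV; +8 dB make-up → 15.5 dBV.
Stage 2: 15.5 dBV is 9 dB over 6.5 dBV; at 2:1 that becomes 4.5 dB over, giving 11 dBV; +2 dB make-up → 13 dBV.
Stage 3: 13 dBV is 32.7 dB over -19.7 dBV; at 2:1 that becomes 16.35 dB over, giving -3.35 dBV; +7 dB make-up → 3.65 dBV.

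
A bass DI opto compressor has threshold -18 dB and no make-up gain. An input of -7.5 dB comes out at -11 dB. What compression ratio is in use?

1.5:1

Input overshoot = -7.5 − (-18) = 10.5 dB; output overshoot = -11 − (-18) = 7 dB.
Ratio = 10.5 / 7 = 1.5.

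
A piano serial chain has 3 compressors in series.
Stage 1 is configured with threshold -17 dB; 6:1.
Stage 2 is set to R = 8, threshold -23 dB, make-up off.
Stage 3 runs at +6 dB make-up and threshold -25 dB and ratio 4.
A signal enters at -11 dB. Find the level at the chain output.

Stage 1: 6 dB above -17 dB, reduced 6:1 to 1 dB above → -16 dB.
Stage 2: -16 dB is 7 dB over -23 dB; at 8:1 that becomes 0.875 dB over, giving -22.125 dB.
Stage 3: -22.125 dB is 2.875 dB over -25 dB; at 4:1 that becomes 0.71875 dB over, giving -24.28125 dB; +6 dB make-up → -18.28125 dB.

-18.28125 dB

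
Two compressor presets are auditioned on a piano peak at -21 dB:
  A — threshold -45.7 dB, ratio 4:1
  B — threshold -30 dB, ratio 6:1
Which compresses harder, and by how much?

A, by 11.025 dB

A: 24.7 dB over, compressed to 6.175 dB over, so 18.525 dB of GR.
B: 9 dB over, compressed to 1.5 dB over, so 7.5 dB of GR.
Difference: 11.025 dB in favour of A.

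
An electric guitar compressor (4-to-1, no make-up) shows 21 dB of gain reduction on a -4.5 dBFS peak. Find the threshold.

Input is 28 dB above T (since output overshoot × R = input overshoot: (-25.5 − T)·4 = -4.5 − T gives T = -32.5 dBFS).
Check: -32.5 + (-4.5 − (-32.5))/4 = -32.5 + 7 = -25.5 dBFS. ✓

-32.5 dBFS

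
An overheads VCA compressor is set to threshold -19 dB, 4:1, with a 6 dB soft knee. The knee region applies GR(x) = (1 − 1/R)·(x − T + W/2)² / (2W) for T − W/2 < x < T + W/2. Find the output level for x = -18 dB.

x − T + W/2 = -18 − (-19) + 3 = 4.
GR = (1 − 1/4) × 4² / 12 = 0.75 × 16 / 12 = 1 dB.
Output = -18 − 1 = -19 dB.

-19 dB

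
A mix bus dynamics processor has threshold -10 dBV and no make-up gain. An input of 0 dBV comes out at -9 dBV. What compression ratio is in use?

Input overshoot = 0 − (-10) = 10 dB; output overshoot = -9 − (-10) = 1 dB.
Ratio = 10 / 1 = 10.

10:1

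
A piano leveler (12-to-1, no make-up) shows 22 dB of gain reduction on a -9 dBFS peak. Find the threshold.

Input is 24 dB above T (since output overshoot × R = input overshoot: (-31 − T)·12 = -9 − T gives T = -33 dBFS).
Check: -33 + (-9 − (-33))/12 = -33 + 2 = -31 dBFS. ✓

-33 dBFS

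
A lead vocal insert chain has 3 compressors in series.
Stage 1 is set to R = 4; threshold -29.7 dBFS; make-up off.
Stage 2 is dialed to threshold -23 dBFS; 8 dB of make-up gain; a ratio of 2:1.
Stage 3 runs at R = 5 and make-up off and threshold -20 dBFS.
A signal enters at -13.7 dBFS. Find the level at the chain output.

-19.54 dBFS

Stage 1: -13.7 dBFS is 16 dB over -29.7 dBFS; at 4:1 that becomes 4 dB over, giving -25.7 dBFS.
Stage 2: -25.7 dBFS ≤ -23 dBFS, so stage 2 doesn't engage; make-up brings it to -17.7 dBFS.
Stage 3: overshoot 2.3 dB → 2.3/5 = 0.46 dB → -19.54 dBFS.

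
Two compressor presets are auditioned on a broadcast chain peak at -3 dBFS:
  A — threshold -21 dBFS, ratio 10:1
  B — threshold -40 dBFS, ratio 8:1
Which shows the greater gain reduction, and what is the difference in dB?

A: 18 dB over, compressed to 1.8 dB over, so 16.2 dB of GR.
B: 37 dB over, compressed to 4.625 dB over, so 32.375 dB of GR.
B reduces 16.175 dB more.

B, by 16.175 dB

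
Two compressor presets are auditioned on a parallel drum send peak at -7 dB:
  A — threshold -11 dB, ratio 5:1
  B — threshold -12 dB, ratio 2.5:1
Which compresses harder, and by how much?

A, by 0.2 dB

A: 4 dB over, compressed to 0.8 dB over, so 3.2 dB of GR.
B: 5 dB over, compressed to 2 dB over, so 3 dB of GR.
A applies 0.2 dB more gain reduction.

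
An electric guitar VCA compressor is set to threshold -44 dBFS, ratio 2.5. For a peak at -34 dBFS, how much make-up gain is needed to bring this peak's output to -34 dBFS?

6 dB

Overshoot 10 dB → 10/2.5 = 4 dB after compression, so the compressed level is -44 + 4 = -40 dBFS.
Make-up = target − compressed = -34 − (-40) = 6 dB.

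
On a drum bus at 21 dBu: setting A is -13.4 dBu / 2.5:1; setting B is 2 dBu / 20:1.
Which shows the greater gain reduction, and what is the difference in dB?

A, by 2.59 dB

A: 34.4 dB over, compressed to 13.76 dB over, so 20.64 dB of GR.
B: 19 dB over, compressed to 0.95 dB over, so 18.05 dB of GR.
Difference: 2.59 dB in favour of A.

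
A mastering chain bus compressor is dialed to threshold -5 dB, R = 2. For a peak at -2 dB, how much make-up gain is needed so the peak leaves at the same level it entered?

Overshoot 3 dB → 3/2 = 1.5 dB after compression, so the compressed level is -5 + 1.5 = -3.5 dB.
Make-up = target − compressed = -2 − (-3.5) = 1.5 dB.

1.5 dB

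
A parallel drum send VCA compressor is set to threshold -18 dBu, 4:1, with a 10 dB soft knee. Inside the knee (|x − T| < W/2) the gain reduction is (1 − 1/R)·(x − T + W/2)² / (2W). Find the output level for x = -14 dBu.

x − T + W/2 = -14 − (-18) + 5 = 9.
GR = (1 − 1/4) × 9² / 20 = 0.75 × 81 / 20 = 3.0375 dB.
Output = -14 − 3.0375 = -17.0375 dBu.

-17.0375 dBu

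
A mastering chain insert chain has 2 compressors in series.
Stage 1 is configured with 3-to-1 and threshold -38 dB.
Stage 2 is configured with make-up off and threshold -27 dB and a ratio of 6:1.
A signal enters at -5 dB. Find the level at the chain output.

-27 dB

Stage 1: overshoot 33 dB → 33/3 = 11 dB → -27 dB.
Stage 2: below threshold (-27 ≤ -27); passes unchanged; output -27 dB.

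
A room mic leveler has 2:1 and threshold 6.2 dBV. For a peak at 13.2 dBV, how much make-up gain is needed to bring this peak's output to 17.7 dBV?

Overshoot 7 dB → 7/2 = 3.5 dB after compression, so the compressed level is 6.2 + 3.5 = 9.7 dBV.
Make-up = target − compressed = 17.7 − 9.7 = 8 dB.

8 dB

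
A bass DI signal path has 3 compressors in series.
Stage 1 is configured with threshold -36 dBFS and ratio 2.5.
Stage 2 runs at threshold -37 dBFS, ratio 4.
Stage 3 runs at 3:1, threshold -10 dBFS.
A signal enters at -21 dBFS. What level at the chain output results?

-35.25 dBFS

Stage 1: overshoot 15 dB → 15/2.5 = 6 dB → -30 dBFS.
Stage 2: overshoot 7 dB → 7/4 = 1.75 dB → -35.25 dBFS.
Stage 3: -35.25 dBFS ≤ -10 dBFS, so stage 3 doesn't engage; output -35.25 dBFS.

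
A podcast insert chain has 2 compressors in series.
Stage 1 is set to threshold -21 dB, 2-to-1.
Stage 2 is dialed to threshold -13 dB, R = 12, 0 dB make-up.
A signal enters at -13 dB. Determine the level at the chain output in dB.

-17 dB

Stage 1: 8 dB above -21 dB, reduced 2:1 to 4 dB above → -17 dB.
Stage 2: -17 dB ≤ -13 dB, so stage 2 doesn't engage; output -17 dB.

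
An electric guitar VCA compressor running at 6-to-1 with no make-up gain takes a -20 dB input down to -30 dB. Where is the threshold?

-32 dB

Gain reduction = -20 − (-30) = 10 dB; output overshoot = GR / (R − 1) = 10 / 5 = 2 dB.
Threshold = output − output overshoot = -30 − 2 = -32 dB.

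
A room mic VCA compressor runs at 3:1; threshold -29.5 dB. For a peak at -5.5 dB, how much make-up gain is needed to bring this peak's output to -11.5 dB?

Without make-up, output = threshold + overshoot/3 = -29.5 + 8 = -21.5 dB.
Gap to target: 10 dB.

10 dB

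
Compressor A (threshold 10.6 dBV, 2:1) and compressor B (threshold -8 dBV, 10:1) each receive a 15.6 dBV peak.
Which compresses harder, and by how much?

A: overshoot 5 dB → output overshoot 2.5 dB → GR 2.5 dB.
B: overshoot 23.6 dB → output overshoot 2.36 dB → GR 21.24 dB.
Difference: 18.74 dB in favour of B.

B, by 18.74 dB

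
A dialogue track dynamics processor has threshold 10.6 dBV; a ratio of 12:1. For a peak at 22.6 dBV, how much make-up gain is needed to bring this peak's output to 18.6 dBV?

Without make-up, output = threshold + overshoot/12 = 10.6 + 1 = 11.6 dBV.
Gap to target: 7 dB.

7 dB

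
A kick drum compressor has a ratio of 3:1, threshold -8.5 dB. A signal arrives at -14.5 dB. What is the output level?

-14.5 dB is 6 dB below the -8.5 dB threshold, so no gain reduction is applied.
Output = input = -14.5 dB.

-14.5 dB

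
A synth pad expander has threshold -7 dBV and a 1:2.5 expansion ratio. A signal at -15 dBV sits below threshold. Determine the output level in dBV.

-27 dBV

Undershoot = (-7) − (-15) = 8 dB.
At 1:2.5, that expands to 20 dB under threshold.
Output = -7 − 20 = -27 dBV.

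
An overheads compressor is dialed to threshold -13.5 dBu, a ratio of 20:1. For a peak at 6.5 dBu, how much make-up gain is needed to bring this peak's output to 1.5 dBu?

Overshoot 20 dB → 20/20 = 1 dB after compression, so the compressed level is -13.5 + 1 = -12.5 dBu.
Make-up = target − compressed = 1.5 − (-12.5) = 14 dB.

14 dB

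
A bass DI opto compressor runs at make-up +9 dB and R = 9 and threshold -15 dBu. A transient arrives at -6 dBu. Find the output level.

-5 dBu

Overshoot: -6 − (-15) = 9 dB.
9:1 compression reduces that to 9/9 = 1 dB over.
That puts the output at -14 dBu; make-up adds 9 dB, giving -5 dBu.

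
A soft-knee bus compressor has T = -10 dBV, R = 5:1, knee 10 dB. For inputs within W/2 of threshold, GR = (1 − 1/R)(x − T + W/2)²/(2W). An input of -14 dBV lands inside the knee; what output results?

x − T + W/2 = -14 − (-10) + 5 = 1.
GR = (1 − 1/5) × 1² / 20 = 0.8 × 1 / 20 = 0.04 dB.
Output = -14 − 0.04 = -14.04 dBV.

-14.04 dBV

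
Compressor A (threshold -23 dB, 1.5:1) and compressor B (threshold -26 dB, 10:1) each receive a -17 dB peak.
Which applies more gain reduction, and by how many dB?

B, by 6.1 dB

A: GR = 6 − 6/1.5 = 2 dB.
B: GR = 9 − 9/10 = 8.1 dB.
Difference: 6.1 dB in favour of B.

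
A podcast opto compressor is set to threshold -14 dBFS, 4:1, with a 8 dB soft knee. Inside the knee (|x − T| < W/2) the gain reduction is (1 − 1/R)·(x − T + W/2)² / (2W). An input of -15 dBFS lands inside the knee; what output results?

x − T + W/2 = -15 − (-14) + 4 = 3.
GR = (1 − 1/4) × 3² / 16 = 0.75 × 9 / 16 = 0.421875 dB.
Output = -15 − 0.421875 = -15.421875 dBFS.

-15.421875 dBFS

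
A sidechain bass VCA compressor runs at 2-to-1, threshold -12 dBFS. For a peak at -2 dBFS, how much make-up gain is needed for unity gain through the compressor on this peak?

5 dB

Overshoot 10 dB → 10/2 = 5 dB after compression, so the compressed level is -12 + 5 = -7 dBFS.
Make-up = target − compressed = -2 − (-7) = 5 dB.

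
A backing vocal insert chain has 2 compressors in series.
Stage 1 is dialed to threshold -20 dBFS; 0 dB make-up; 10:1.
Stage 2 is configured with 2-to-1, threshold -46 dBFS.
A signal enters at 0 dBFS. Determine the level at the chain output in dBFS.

Stage 1: overshoot 20 dB → 20/10 = 2 dB → -18 dBFS.
Stage 2: -18 dBFS is 28 dB over -46 dBFS; at 2:1 that becomes 14 dB over, giving -32 dBFS.

-32 dBFS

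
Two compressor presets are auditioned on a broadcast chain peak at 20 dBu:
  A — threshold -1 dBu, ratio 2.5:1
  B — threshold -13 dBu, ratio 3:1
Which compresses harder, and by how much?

A: GR = 21 − 21/2.5 = 12.6 dB.
B: GR = 33 − 33/3 = 22 dB.
Difference: 9.4 dB in favour of B.

B, by 9.4 dB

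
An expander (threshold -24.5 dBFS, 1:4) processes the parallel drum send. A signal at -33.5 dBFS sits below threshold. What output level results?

-60.5 dBFS

Below threshold, a 1:4 expander applies gain = (4−1)×(T − x) of attenuation.
(4−1) × 9 = 27 dB, so output = -33.5 − 27 = -60.5 dBFS.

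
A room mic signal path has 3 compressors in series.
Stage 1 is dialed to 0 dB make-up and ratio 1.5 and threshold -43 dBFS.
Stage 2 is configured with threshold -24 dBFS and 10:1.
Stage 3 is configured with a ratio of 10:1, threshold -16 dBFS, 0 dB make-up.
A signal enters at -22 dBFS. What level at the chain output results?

Stage 1: overshoot 21 dB → 21/1.5 = 14 dB → -29 dBFS.
Stage 2: below threshold (-29 ≤ -24); passes unchanged; output -29 dBFS.
Stage 3: -29 dBFS ≤ -16 dBFS, so stage 3 doesn't engage; output -29 dBFS.

-29 dBFS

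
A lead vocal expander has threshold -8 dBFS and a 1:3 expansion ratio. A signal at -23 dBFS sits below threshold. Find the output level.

The input is 15 dB below the -8 dBFS threshold.
A 1:3 expander multiplies undershoot by 3: 15 × 3 = 45 dB below threshold.
Output = -8 − 45 = -53 dBFS.

-53 dBFS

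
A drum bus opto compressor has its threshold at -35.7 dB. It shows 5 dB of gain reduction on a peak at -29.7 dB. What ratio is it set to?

Input overshoot = -29.7 − (-35.7) = 6 dB.
Output overshoot = 6 − 5 = 1 dB.
Ratio = input overshoot / output overshoot = 6 / 1 = 6.

6:1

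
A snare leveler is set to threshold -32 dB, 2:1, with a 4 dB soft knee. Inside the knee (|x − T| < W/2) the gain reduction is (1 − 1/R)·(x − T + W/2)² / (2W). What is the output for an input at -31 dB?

x − T + W/2 = -31 − (-32) + 2 = 3.
GR = (1 − 1/2) × 3² / 8 = 0.5 × 9 / 8 = 0.5625 dB.
Output = -31 − 0.5625 = -31.5625 dB.

-31.5625 dB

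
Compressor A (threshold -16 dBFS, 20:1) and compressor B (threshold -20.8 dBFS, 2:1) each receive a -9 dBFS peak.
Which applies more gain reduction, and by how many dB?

A, by 0.75 dB

A: 7 dB over, compressed to 0.35 dB over, so 6.65 dB of GR.
B: 11.8 dB over, compressed to 5.9 dB over, so 5.9 dB of GR.
A applies 0.75 dB more gain reduction.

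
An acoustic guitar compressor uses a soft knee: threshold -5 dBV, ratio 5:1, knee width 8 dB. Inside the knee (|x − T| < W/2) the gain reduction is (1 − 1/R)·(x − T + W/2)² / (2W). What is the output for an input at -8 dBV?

x − T + W/2 = -8 − (-5) + 4 = 1.
GR = (1 − 1/5) × 1² / 16 = 0.8 × 1 / 16 = 0.05 dB.
Output = -8 − 0.05 = -8.05 dBV.

-8.05 dBV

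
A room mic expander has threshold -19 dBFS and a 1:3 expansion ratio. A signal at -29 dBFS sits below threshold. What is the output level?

-49 dBFS

Undershoot = (-19) − (-29) = 10 dB.
At 1:3, that expands to 30 dB under threshold.
Output = -19 − 30 = -49 dBFS.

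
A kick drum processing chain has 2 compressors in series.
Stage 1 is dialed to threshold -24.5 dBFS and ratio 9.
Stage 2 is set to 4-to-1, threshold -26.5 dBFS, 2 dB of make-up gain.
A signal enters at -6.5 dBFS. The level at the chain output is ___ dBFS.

-23.5 dBFS

Stage 1: -6.5 dBFS is 18 dB over -24.5 dBFS; at 9:1 that becomes 2 dB over, giving -22.5 dBFS.
Stage 2: -22.5 dBFS is 4 dB over -26.5 dBFS; at 4:1 that becomes 1 dB over, giving -25.5 dBFS; +2 dB make-up → -23.5 dBFS.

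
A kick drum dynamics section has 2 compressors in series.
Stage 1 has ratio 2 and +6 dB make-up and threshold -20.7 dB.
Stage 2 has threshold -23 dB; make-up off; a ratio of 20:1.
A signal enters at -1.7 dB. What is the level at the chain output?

Stage 1: -1.7 dB is 19 dB over -20.7 dB; at 2:1 that becomes 9.5 dB over, giving -11.2 dB; +6 dB make-up → -5.2 dB.
Stage 2: 17.8 dB above -23 dB, reduced 20:1 to 0.89 dB above → -22.11 dB.

-22.11 dB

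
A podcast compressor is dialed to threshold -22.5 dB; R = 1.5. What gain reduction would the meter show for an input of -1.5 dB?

7 dB

The signal is 21 dB above threshold.
After 1.5:1 compression the overshoot becomes 21/1.5 = 14 dB.
So the signal is attenuated by 21 − 14 = 7 dB.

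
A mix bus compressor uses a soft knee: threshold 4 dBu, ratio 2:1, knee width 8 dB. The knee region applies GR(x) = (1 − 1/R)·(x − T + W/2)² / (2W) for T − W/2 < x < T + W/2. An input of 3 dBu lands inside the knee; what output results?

x − T + W/2 = 3 − 4 + 4 = 3.
GR = (1 − 1/2) × 3² / 16 = 0.5 × 9 / 16 = 0.28125 dB.
Output = 3 − 0.28125 = 2.71875 dBu.

2.71875 dBu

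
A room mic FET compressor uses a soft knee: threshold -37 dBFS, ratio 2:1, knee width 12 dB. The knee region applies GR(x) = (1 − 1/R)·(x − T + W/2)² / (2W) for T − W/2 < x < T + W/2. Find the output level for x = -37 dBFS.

x − T + W/2 = -37 − (-37) + 6 = 6.
GR = (1 − 1/2) × 6² / 24 = 0.5 × 36 / 24 = 0.75 dB.
Output = -37 − 0.75 = -37.75 dBFS.

-37.75 dBFS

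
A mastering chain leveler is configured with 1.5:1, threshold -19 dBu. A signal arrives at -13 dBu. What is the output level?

-15 dBu

The input is 6 dB above the -19 dBu threshold.
At 1.5:1 the overshoot is divided by 1.5, leaving 4 dB above threshold.
That puts the output at -15 dBu.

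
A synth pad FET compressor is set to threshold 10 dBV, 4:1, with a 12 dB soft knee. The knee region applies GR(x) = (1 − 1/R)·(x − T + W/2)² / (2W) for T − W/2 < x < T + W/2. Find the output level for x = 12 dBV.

10 dBV

x − T + W/2 = 12 − 10 + 6 = 8.
GR = (1 − 1/4) × 8² / 24 = 0.75 × 64 / 24 = 2 dB.
Output = 12 − 2 = 10 dBV.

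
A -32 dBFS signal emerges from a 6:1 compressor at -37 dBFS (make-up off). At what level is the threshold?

Gain reduction = -32 − (-37) = 5 dB; output overshoot = GR / (R − 1) = 5 / 5 = 1 dB.
Threshold = output − output overshoot = -37 − 1 = -38 dBFS.

-38 dBFS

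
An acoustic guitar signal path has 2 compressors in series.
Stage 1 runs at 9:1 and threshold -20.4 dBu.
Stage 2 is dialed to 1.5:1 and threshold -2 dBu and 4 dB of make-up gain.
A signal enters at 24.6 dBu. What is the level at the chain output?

Stage 1: 24.6 dBu is 45 dB over -20.4 dBu; at 9:1 that becomes 5 dB over, giving -15.4 dBu.
Stage 2: -15.4 dBu is at or below the -2 dBu threshold — no compression; make-up brings it to -11.4 dBu.

-11.4 dBu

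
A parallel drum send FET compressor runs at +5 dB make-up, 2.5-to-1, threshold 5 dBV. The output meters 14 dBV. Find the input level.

Stripping the +5 dB make-up gives 9 dBV at the gain stage.
Post-compression overshoot = 9 − 5 = 4 dB.
Undo the ratio: input overshoot = 4 × 2.5 = 10 dB, giving input = 15 dBV.

15 dBV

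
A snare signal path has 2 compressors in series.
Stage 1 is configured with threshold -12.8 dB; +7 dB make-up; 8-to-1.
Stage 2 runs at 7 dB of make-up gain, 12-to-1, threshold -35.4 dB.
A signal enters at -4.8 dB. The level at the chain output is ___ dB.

Stage 1: -4.8 dB is 8 dB over -12.8 dB; at 8:1 that becomes 1 dB over, giving -11.8 dB; +7 dB make-up → -4.8 dB.
Stage 2: overshoot 30.6 dB → 30.6/12 = 2.55 dB → -32.85 dB; +7 dB make-up → -25.85 dB.

-25.85 dB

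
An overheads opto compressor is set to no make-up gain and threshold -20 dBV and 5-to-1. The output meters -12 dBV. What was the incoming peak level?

That's 8 dB above the -20 dBV threshold.
Before 5:1 compression the overshoot was 8 × 5 = 40 dB, so input = -20 + 40 = 20 dBV.

20 dBV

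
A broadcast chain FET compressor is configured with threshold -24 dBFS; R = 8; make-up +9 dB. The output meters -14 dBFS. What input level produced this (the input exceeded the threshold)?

-16 dBFS

Stripping the +9 dB make-up gives -23 dBFS at the gain stage.
Post-compression overshoot = -23 − (-24) = 1 dB.
Before 8:1 compression the overshoot was 1 × 8 = 8 dB, so input = -24 + 8 = -16 dBFS.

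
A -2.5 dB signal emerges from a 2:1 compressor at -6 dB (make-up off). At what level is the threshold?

Let T be the threshold. Output overshoot = (input overshoot)/R, so -6 − T = (-2.5 − T)/2.
2·(-6 − T) = -2.5 − T → 1·T = -12 − (-2.5) = -9.5.
T = -9.5/1 = -9.5 dB.

-9.5 dB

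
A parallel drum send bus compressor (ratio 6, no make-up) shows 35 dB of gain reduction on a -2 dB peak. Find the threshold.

Gain reduction = -2 − (-37) = 35 dB; output overshoot = GR / (R − 1) = 35 / 5 = 7 dB.
Threshold = output − output overshoot = -37 − 7 = -44 dB.

-44 dB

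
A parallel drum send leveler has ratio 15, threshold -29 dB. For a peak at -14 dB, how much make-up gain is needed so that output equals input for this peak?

14 dB

Overshoot 15 dB → 15/15 = 1 dB after compression, so the compressed level is -29 + 1 = -28 dB.
Make-up = target − compressed = -14 − (-28) = 14 dB.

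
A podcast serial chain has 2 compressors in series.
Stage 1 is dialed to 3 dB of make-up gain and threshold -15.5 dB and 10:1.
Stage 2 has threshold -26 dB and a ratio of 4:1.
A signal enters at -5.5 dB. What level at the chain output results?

Stage 1: overshoot 10 dB → 10/10 = 1 dB → -14.5 dB; +3 dB make-up → -11.5 dB.
Stage 2: -11.5 dB is 14.5 dB over -26 dB; at 4:1 that becomes 3.625 dB over, giving -22.375 dB.

-22.375 dB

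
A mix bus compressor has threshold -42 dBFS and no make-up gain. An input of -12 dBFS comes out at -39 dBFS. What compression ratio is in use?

Input overshoot = -12 − (-42) = 30 dB; output overshoot = -39 − (-42) = 3 dB.
Ratio = 30 / 3 = 10.

10:1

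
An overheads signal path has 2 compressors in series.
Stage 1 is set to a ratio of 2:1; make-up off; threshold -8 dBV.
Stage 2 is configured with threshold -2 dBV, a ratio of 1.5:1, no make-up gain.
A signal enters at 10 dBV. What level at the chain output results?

0 dBV

Stage 1: 10 dBV is 18 dB over -8 dBV; at 2:1 that becomes 9 dB over, giving 1 dBV.
Stage 2: overshoot 3 dB → 3/1.5 = 2 dB → 0 dBV.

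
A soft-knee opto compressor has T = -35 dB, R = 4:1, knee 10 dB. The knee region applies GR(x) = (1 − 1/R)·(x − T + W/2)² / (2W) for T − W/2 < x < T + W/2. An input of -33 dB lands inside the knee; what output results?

x − T + W/2 = -33 − (-35) + 5 = 7.
GR = (1 − 1/4) × 7² / 20 = 0.75 × 49 / 20 = 1.8375 dB.
Output = -33 − 1.8375 = -34.8375 dB.

-34.8375 dB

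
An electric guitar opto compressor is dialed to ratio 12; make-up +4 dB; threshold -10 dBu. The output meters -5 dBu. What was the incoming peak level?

Remove make-up: -5 − 4 = -9 dBu.
The compressed level sits -9 − (-10) = 1 dB over threshold.
Undo the ratio: input overshoot = 1 × 12 = 12 dB, giving input = 2 dBu.

2 dBu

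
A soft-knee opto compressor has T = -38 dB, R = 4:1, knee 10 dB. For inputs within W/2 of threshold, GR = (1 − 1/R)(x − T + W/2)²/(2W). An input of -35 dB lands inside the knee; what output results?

x − T + W/2 = -35 − (-38) + 5 = 8.
GR = (1 − 1/4) × 8² / 20 = 0.75 × 64 / 20 = 2.4 dB.
Output = -35 − 2.4 = -37.4 dB.

-37.4 dB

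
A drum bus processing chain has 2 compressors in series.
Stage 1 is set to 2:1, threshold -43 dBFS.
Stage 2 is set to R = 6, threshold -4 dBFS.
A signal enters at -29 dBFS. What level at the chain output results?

Stage 1: overshoot 14 dB → 14/2 = 7 dB → -36 dBFS.
Stage 2: -36 dBFS is at or below the -4 dBFS threshold — no compression; output -36 dBFS.

-36 dBFS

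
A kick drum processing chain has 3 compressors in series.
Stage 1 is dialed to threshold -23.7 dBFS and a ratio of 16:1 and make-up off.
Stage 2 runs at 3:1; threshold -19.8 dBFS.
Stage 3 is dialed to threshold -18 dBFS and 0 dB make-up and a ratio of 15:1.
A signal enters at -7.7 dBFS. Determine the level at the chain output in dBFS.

Stage 1: 16 dB above -23.7 dBFS, reduced 16:1 to 1 dB above → -22.7 dBFS.
Stage 2: -22.7 dBFS is at or below the -19.8 dBFS threshold — no compression; output -22.7 dBFS.
Stage 3: -22.7 dBFS ≤ -18 dBFS, so stage 3 doesn't engage; output -22.7 dBFS.

-22.7 dBFS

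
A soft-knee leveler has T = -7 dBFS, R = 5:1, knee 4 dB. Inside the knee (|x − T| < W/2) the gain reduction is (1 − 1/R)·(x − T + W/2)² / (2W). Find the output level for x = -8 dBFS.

x − T + W/2 = -8 − (-7) + 2 = 1.
GR = (1 − 1/5) × 1² / 8 = 0.8 × 1 / 8 = 0.1 dB.
Output = -8 − 0.1 = -8.1 dBFS.

-8.1 dBFS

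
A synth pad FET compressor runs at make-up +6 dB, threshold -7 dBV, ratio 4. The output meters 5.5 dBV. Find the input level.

19 dBV

Stripping the +6 dB make-up gives -0.5 dBV at the gain stage.
The compressed level sits -0.5 − (-7) = 6.5 dB over threshold.
Before 4:1 compression the overshoot was 6.5 × 4 = 26 dB, so input = -7 + 26 = 19 dBV.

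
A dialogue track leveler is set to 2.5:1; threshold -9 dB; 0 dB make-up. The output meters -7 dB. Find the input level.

The compressed level sits -7 − (-9) = 2 dB over threshold.
Input overshoot = R × output overshoot = 5 dB → input = -9 + 5 = -4 dB.

-4 dB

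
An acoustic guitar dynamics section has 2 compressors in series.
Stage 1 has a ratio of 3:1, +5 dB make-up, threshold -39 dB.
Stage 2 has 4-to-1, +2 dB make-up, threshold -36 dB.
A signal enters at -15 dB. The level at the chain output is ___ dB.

-31.5 dB

Stage 1: 24 dB above -39 dB, reduced 3:1 to 8 dB above → -31 dB; +5 dB make-up → -26 dB.
Stage 2: 10 dB above -36 dB, reduced 4:1 to 2.5 dB above → -33.5 dB; +2 dB make-up → -31.5 dB.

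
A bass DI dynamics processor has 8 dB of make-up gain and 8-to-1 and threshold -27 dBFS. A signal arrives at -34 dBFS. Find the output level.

-26 dBFS

-34 dBFS is 7 dB below the -27 dBFS threshold, so no gain reduction is applied.
Make-up gain adds 8 dB: -34 + 8 = -26 dBFS.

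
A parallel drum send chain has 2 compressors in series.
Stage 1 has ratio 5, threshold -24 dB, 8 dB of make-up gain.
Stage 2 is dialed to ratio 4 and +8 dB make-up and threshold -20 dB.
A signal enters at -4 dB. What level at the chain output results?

Stage 1: -4 dB is 20 dB over -24 dB; at 5:1 that becomes 4 dB over, giving -20 dB; +8 dB make-up → -12 dB.
Stage 2: -12 dB is 8 dB over -20 dB; at 4:1 that becomes 2 dB over, giving -18 dB; +8 dB make-up → -10 dB.

-10 dB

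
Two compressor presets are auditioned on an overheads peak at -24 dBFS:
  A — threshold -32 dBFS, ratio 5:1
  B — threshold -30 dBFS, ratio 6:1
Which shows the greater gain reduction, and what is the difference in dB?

A: GR = 8 − 8/5 = 6.4 dB.
B: GR = 6 − 6/6 = 5 dB.
A reduces 1.4 dB more.

A, by 1.4 dB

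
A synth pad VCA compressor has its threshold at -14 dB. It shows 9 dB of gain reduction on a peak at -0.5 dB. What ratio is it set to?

3:1

Input overshoot = -0.5 − (-14) = 13.5 dB.
Output overshoot = 13.5 − 9 = 4.5 dB.
Ratio = input overshoot / output overshoot = 13.5 / 4.5 = 3.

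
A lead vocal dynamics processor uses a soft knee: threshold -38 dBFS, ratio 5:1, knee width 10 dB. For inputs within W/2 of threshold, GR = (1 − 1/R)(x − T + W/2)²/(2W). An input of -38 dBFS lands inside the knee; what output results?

x − T + W/2 = -38 − (-38) + 5 = 5.
GR = (1 − 1/5) × 5² / 20 = 0.8 × 25 / 20 = 1 dB.
Output = -38 − 1 = -39 dBFS.

-39 dBFS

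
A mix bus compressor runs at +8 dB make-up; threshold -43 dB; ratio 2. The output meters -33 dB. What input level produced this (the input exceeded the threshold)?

Remove make-up: -33 − 8 = -41 dB.
The compressed level sits -41 − (-43) = 2 dB over threshold.
Undo the ratio: input overshoot = 2 × 2 = 4 dB, giving input = -39 dB.

-39 dB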